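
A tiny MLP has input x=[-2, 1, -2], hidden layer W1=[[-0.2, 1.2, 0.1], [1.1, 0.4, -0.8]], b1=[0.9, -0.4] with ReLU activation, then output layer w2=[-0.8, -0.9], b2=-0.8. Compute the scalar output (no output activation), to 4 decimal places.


z1[0] = (-0.2)·(-2) + (1.2)·(1) + (0.1)·(-2) + 0.9 = 2.3
z1[1] = (1.1)·(-2) + (0.4)·(1) + (-0.8)·(-2) - 0.4 = -0.6
h = ReLU(z1) = [2.3, 0.0]
output = (-0.8)·(2.3) + (-0.9)·(0.0) - 0.8 = -2.64

-2.64


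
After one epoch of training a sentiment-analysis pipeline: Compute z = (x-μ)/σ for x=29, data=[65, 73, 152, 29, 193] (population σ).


μ = 102.4, σ = 60.5297
z = (29 - 102.4)/60.5297 = -1.2126

-1.2126


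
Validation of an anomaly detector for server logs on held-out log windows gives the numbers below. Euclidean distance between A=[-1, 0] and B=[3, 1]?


d = √((-1-3)² + (0-1)²)
  = √(16 + 1)
  = √17 = 4.1231

4.1231


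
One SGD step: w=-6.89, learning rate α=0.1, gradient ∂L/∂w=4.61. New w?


w_new = w - α·∇
= -6.89 - 0.1·4.61
= -6.89 - 0.461
= -7.351

-7.351


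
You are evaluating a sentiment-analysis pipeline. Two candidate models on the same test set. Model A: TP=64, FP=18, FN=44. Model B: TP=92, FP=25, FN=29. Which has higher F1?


Model A: P=64/82=0.7805, R=64/108=0.5926, F1=2PR/(P+R)=2TP/(2TP+FP+FN)=128/190=0.6737
Model B: P=92/117=0.7863, R=92/121=0.7603, F1=2PR/(P+R)=2TP/(2TP+FP+FN)=184/238=0.7731
0.6737 < 0.7731 → Model B

Model B


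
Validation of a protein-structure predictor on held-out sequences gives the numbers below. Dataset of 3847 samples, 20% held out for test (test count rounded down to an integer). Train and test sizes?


Test = ⌊3847·20/100⌋ = 769
Train = 3847 - 769 = 3078

Train: 3078, Test: 769


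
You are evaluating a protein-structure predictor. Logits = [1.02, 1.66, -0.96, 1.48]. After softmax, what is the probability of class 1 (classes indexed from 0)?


Exponentials: e^1.02=2.7732, e^1.66=5.2593, e^-0.96=0.3829, e^1.48=4.3929
Sum = 12.8083
Softmax = [0.2165, 0.4106, 0.0299, 0.343]
p[1] = 5.2593/12.8083 = 0.4106

0.4106


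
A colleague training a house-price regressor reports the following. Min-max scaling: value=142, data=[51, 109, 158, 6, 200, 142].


min=6, max=200
(142-6)/(200-6) = 136/194 = 0.701

0.701


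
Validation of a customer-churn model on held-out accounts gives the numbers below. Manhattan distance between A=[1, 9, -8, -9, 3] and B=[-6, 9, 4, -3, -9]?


d = |1+ 6| + |9-9| + |-8-4| + |-9+ 3| + |3+ 9|
  = 7 + 0 + 12 + 6 + 12
  = 37

37


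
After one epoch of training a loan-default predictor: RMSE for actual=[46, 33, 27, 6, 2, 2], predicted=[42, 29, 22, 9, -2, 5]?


MSE = 91/6 = 15.1667
RMSE = √(91/6) = 3.8944

3.8944


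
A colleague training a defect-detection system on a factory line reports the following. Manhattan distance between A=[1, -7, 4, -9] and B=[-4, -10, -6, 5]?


d = |1+ 4| + |-7+ 10| + |4+ 6| + |-9-5|
  = 5 + 3 + 10 + 14
  = 32

32


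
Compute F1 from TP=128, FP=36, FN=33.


Precision = 128/164 = 0.7805
Recall = 128/161 = 0.795
F1 = 2·P·R/(P+R) = 2·TP/(2·TP+FP+FN) = 256/(256+36+33) = 256/325 = 0.7877

0.7877


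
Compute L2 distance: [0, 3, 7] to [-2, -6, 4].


d = √((0+ 2)² + (3+ 6)² + (7-4)²)
  = √(4 + 81 + 9)
  = √94 = 9.6954

9.6954


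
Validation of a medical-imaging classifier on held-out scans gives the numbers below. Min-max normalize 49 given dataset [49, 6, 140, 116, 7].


min=6, max=140
(49-6)/(140-6) = 43/134 = 0.3209

0.3209


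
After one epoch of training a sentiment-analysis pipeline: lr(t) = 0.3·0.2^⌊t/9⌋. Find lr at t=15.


n_drops = ⌊15/9⌋ = 1
lr = 0.3·0.2^1 = 0.3·0.2 = 0.06

0.06


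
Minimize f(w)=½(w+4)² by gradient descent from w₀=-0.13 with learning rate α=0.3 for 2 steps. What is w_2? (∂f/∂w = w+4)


step 1: grad = -0.13+4 = 3.87; w = -0.13 - 0.3·(3.87) = -1.291
step 2: grad = -1.291+4 = 2.709; w = -1.291 - 0.3·(2.709) = -2.1037

-2.1037


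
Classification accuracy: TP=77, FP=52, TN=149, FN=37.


Accuracy = (TP+TN)/(TP+TN+FP+FN)
= (77+149)/(315)
= 226/315 = 71.75%

71.75%


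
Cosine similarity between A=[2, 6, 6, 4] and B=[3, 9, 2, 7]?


A·B = 2·3 + 6·9 + 6·2 + 4·7 = 100
‖A‖ = √92 = 9.5917, ‖B‖ = √143 = 11.9583
cos = 100/(√92·√143) = 100/√13156 = 0.8718

0.8718


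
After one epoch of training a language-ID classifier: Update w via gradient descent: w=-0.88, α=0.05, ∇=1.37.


w_new = w - α·∇
= -0.88 - 0.05·1.37
= -0.88 - 0.0685
= -0.9485

-0.9485


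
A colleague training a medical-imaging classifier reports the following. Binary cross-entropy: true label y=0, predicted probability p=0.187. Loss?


BCE = -[y·ln(p) + (1-y)·ln(1-p)]
= -0 - 1·ln(1-0.187)
= -ln(0.813) = 0.207

0.207


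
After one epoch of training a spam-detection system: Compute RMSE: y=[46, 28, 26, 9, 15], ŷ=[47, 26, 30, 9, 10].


MSE = 46/5 = 9.2
RMSE = √(46/5) = 3.0332

3.0332


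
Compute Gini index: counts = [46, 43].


Probabilities: [46/89, 43/89] ≈ [0.5169, 0.4831]
Σpᵢ² = (2116 + 1849)/89² = 3965/7921
Gini = 1 - Σpᵢ² = 1 - 3965/7921 = 0.4994

0.4994


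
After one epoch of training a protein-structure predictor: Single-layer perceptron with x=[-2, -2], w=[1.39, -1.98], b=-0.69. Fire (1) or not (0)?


z = (-2)·(1.39) + (-2)·(-1.98) - 0.69
  = 0.49
step(z) = 1 (z≥0)

1


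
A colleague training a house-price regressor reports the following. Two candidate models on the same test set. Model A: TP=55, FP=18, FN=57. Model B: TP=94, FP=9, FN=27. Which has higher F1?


Model A: P=55/73=0.7534, R=55/112=0.4911, F1=2PR/(P+R)=2TP/(2TP+FP+FN)=110/185=0.5946
Model B: P=94/103=0.9126, R=94/121=0.7769, F1=2PR/(P+R)=2TP/(2TP+FP+FN)=188/224=0.8393
0.5946 < 0.8393 → Model B

Model B


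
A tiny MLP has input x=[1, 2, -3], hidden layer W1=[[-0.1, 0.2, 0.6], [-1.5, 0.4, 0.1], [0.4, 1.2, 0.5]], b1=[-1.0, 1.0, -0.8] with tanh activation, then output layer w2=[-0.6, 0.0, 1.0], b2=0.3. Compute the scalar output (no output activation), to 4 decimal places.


z1[0] = (-0.1)·(1) + (0.2)·(2) + (0.6)·(-3) - 1.0 = -2.5
z1[1] = (-1.5)·(1) + (0.4)·(2) + (0.1)·(-3) + 1.0 = 0.0
z1[2] = (0.4)·(1) + (1.2)·(2) + (0.5)·(-3) - 0.8 = 0.5
h = tanh(z1) = [-0.9866, 0.0, 0.4621]
output = (-0.6)·(-0.9866) + (0.0)·(0.0) + (1.0)·(0.4621) + 0.3 = 1.3541

1.3541


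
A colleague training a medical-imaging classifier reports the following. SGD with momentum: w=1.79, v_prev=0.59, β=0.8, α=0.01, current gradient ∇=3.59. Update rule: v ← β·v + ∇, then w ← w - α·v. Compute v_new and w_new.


v_new = 0.8·0.59 + 3.59 = 0.472 + 3.59 = 4.062
w_new = 1.79 - 0.01·4.062 = 1.79 - 0.04062 = 1.74938

v_new=4.062, w_new=1.74938


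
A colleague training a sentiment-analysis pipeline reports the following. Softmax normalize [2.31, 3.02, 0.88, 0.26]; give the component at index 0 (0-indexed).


Exponentials: e^2.31=10.0744, e^3.02=20.4913, e^0.88=2.4109, e^0.26=1.2969
Sum = 34.2735
Softmax = [0.2939, 0.5979, 0.0703, 0.0378]
p[0] = 10.0744/34.2735 = 0.2939

0.2939


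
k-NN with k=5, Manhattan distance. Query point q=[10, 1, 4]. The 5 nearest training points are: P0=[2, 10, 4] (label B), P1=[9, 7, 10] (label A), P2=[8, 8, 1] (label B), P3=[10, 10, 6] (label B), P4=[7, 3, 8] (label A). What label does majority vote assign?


d(q,P0) = 17  (label B)
d(q,P1) = 13  (label A)
d(q,P2) = 12  (label B)
d(q,P3) = 11  (label B)
d(q,P4) = 9  (label A)
Votes: A=2, B=3
Majority → B

B


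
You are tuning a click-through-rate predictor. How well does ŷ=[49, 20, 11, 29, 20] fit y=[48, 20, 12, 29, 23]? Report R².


ȳ = 26.4
SS_res = Σ(y-ŷ)² = 11
SS_tot = Σ(y-ȳ)² = 733.2
R² = 1 - SS_res/SS_tot = 1 - 0.015 = 0.985

0.985


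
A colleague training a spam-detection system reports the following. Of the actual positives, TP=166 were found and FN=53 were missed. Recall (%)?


Recall = TP/(TP+FN)
= 166/(166+53)
= 166/219 = 75.8%

75.8%


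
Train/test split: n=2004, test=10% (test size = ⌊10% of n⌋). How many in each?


Test = ⌊2004·10/100⌋ = 200
Train = 2004 - 200 = 1804

Train: 1804, Test: 200


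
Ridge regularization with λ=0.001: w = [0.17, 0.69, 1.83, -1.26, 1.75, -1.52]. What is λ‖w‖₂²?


‖w‖₂² = (0.17)² + (0.69)² + (1.83)² + (-1.26)² + (1.75)² + (-1.52)²
     = 0.0289 + 0.4761 + 3.3489 + 1.5876 + 3.0625 + 2.3104
     = 10.8144
λ·‖w‖₂² = 0.001·10.8144 = 0.010814

0.010814


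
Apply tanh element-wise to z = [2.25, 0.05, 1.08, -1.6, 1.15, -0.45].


tanh(2.25) = 0.978
tanh(0.05) = 0.05
tanh(1.08) = 0.7932
tanh(-1.6) = -0.9217
tanh(1.15) = 0.8178
tanh(-0.45) = -0.4219
result = [0.978, 0.05, 0.7932, -0.9217, 0.8178, -0.4219]

[0.978, 0.05, 0.7932, -0.9217, 0.8178, -0.4219]


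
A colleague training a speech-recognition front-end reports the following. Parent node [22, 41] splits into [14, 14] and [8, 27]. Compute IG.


Parent = [22, 41], H_parent = 0.9334
H_left = 1 (n=28), H_right = 0.7755 (n=35)
H_children = (28/63)·1 + (35/63)·0.7755 = 0.8753
IG = 0.9334 - 0.8753 = 0.0581

0.0581


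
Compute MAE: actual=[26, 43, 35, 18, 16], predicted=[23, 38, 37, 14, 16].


Absolute errors: |26-23|=3, |43-38|=5, |35-37|=2, |18-14|=4, |16-16|=0
Sum = 14
MAE = 14/5 = 14/5

14/5


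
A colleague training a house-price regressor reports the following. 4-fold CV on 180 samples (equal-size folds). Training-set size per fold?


Fold size = 180/4 = 45
Training per fold = 180 - 45 = 135

135


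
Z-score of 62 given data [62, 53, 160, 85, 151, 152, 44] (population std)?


μ = 101, σ = 47.6775
z = (62 - 101)/47.6775 = -0.818

-0.818


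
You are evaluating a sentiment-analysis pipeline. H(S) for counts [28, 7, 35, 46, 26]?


Probabilities: [28/142, 7/142, 35/142, 46/142, 26/142] ≈ [0.1972, 0.0493, 0.2465, 0.3239, 0.1831]
H = -((28/142)·log₂(28/142) + (7/142)·log₂(7/142) + (35/142)·log₂(35/142) + (46/142)·log₂(46/142) + (26/142)·log₂(26/142))
  = 2.1492 bits

2.1492 bits


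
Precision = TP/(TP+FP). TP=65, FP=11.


Precision = TP/(TP+FP)
= 65/(65+11)
= 65/76 = 85.53%

85.53%


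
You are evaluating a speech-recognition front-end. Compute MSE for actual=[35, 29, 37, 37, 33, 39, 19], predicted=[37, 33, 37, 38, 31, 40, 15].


Squared errors: (35-37)²=4, (29-33)²=16, (37-37)²=0, (37-38)²=1, (33-31)²=4, (39-40)²=1, (19-15)²=16
Sum = 42
MSE = 42/7 = 6

6


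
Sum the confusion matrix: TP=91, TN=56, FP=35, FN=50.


Total = TP + TN + FP + FN
= 91 + 56 + 35 + 50
= 232
(Predicted positive: 126, predicted negative: 106)

232


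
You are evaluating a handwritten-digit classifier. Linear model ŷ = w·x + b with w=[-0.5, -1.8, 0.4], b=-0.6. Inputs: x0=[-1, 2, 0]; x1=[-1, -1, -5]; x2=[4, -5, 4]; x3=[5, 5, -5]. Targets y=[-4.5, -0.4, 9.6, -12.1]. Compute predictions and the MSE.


ŷ0 = (-0.5)·(-1) + (-1.8)·(2) + (0.4)·(0) - 0.6 = -3.7
ŷ1 = (-0.5)·(-1) + (-1.8)·(-1) + (0.4)·(-5) - 0.6 = -0.3
ŷ2 = (-0.5)·(4) + (-1.8)·(-5) + (0.4)·(4) - 0.6 = 8.0
ŷ3 = (-0.5)·(5) + (-1.8)·(5) + (0.4)·(-5) - 0.6 = -14.1
errors² = [0.64, 0.01, 2.56, 4.0]
MSE = 7.2100/4 = 1.8025

1.8025


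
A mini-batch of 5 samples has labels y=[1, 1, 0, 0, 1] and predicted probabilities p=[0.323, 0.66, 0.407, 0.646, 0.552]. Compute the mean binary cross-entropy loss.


L[0] = -ln(0.323) = 1.1301
L[1] = -ln(0.66) = 0.4155
L[2] = -ln(1-0.407) = -ln(0.593) = 0.5226
L[3] = -ln(1-0.646) = -ln(0.354) = 1.0385
L[4] = -ln(0.552) = 0.5942
mean = (1.1301 + 0.4155 + 0.5226 + 1.0385 + 0.5942)/5 = 0.7402

0.7402


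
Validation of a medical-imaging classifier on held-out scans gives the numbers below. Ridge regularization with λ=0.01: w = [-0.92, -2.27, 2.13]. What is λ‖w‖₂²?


‖w‖₂² = (-0.92)² + (-2.27)² + (2.13)²
     = 0.8464 + 5.1529 + 4.5369
     = 10.5362
λ·‖w‖₂² = 0.01·10.5362 = 0.105362

0.105362


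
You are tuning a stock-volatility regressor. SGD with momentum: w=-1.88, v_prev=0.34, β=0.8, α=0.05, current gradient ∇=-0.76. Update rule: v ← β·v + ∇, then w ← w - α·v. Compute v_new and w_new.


v_new = 0.8·0.34 - 0.76 = 0.272 - 0.76 = -0.488
w_new = -1.88 - 0.05·-0.488 = -1.88 + 0.0244 = -1.8556

v_new=-0.488, w_new=-1.8556


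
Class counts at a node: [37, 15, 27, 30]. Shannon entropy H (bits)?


Probabilities: [37/109, 15/109, 27/109, 30/109] ≈ [0.3394, 0.1376, 0.2477, 0.2752]
H = -((37/109)·log₂(37/109) + (15/109)·log₂(15/109) + (27/109)·log₂(27/109) + (30/109)·log₂(30/109))
  = 1.9339 bits

1.9339 bits


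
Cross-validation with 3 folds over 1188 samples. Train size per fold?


Fold size = 1188/3 = 396
Training per fold = 1188 - 396 = 792

792


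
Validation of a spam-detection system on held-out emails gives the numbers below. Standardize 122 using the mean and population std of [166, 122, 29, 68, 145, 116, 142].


μ = 112.5714, σ = 44.471
z = (122 - 112.5714)/44.471 = 0.212

0.212


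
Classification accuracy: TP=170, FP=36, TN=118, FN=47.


Accuracy = (TP+TN)/(TP+TN+FP+FN)
= (170+118)/(371)
= 288/371 = 77.63%

77.63%


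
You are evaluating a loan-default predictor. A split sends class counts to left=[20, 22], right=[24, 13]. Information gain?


Parent = [44, 35], H_parent = 0.9906
H_left = 0.9984 (n=42), H_right = 0.9353 (n=37)
H_children = (42/79)·0.9984 + (37/79)·0.9353 = 0.9688
IG = 0.9906 - 0.9688 = 0.0218

0.0218


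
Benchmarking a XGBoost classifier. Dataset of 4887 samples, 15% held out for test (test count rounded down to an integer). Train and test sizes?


Test = ⌊4887·15/100⌋ = 733
Train = 4887 - 733 = 4154

Train: 4154, Test: 733


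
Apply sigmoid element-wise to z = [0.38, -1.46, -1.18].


σ(0.38) = 1/(1+e^-0.38) = 0.5939
σ(-1.46) = 1/(1+e^1.46) = 0.1885
σ(-1.18) = 1/(1+e^1.18) = 0.2351
result = [0.5939, 0.1885, 0.2351]

[0.5939, 0.1885, 0.2351]


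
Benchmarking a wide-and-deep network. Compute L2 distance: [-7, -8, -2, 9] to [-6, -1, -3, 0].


d = √((-7+ 6)² + (-8+ 1)² + (-2+ 3)² + (9-0)²)
  = √(1 + 49 + 1 + 81)
  = √132 = 11.4891

11.4891


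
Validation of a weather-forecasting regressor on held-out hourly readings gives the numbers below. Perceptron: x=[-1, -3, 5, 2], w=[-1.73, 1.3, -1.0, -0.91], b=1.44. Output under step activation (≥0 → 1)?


z = (-1)·(-1.73) + (-3)·(1.3) + (5)·(-1.0) + (2)·(-0.91) + 1.44
  = -7.55
step(z) = 0 (z<0)

0


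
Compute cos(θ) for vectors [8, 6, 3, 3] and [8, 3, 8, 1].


A·B = 8·8 + 6·3 + 3·8 + 3·1 = 109
‖A‖ = √118 = 10.8628, ‖B‖ = √138 = 11.7473
cos = 109/(√118·√138) = 109/√16284 = 0.8542

0.8542


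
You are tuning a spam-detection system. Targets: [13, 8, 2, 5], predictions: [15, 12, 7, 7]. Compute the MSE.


Squared errors: (13-15)²=4, (8-12)²=16, (2-7)²=25, (5-7)²=4
Sum = 49
MSE = 49/4 = 49/4

49/4


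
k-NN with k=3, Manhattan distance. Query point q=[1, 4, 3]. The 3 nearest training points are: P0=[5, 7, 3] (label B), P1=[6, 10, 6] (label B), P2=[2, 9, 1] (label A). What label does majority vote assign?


d(q,P0) = 7  (label B)
d(q,P1) = 14  (label B)
d(q,P2) = 8  (label A)
Votes: A=1, B=2
Majority → B

B


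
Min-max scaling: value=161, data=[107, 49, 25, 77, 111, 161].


min=25, max=161
(161-25)/(161-25) = 136/136 = 1.0

1.0


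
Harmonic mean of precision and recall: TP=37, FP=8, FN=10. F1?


Precision = 37/45 = 0.8222
Recall = 37/47 = 0.7872
F1 = 2·P·R/(P+R) = 2·TP/(2·TP+FP+FN) = 74/(74+8+10) = 74/92 = 0.8043

0.8043


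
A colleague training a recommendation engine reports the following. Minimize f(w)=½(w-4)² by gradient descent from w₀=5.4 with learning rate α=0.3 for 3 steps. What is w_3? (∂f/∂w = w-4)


step 1: grad = 5.4-4 = 1.4; w = 5.4 - 0.3·(1.4) = 4.98
step 2: grad = 4.98-4 = 0.98; w = 4.98 - 0.3·(0.98) = 4.686
step 3: grad = 4.686-4 = 0.686; w = 4.686 - 0.3·(0.686) = 4.4802

4.4802


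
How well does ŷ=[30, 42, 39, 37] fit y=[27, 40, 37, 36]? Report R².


ȳ = 35
SS_res = Σ(y-ŷ)² = 18
SS_tot = Σ(y-ȳ)² = 94
R² = 1 - SS_res/SS_tot = 1 - 0.1915 = 0.8085

0.8085


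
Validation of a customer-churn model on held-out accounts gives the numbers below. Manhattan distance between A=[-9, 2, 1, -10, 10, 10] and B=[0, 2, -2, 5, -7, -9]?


d = |-9-0| + |2-2| + |1+ 2| + |-10-5| + |10+ 7| + |10+ 9|
  = 9 + 0 + 3 + 15 + 17 + 19
  = 63

63


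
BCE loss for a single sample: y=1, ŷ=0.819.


BCE = -[y·ln(p) + (1-y)·ln(1-p)]
= -1·ln(0.819) - 0
= -ln(0.819) = 0.1997

0.1997


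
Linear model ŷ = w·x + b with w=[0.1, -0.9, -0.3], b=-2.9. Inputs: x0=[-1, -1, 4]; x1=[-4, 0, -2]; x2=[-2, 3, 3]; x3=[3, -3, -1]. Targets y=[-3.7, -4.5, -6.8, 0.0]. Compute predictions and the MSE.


ŷ0 = (0.1)·(-1) + (-0.9)·(-1) + (-0.3)·(4) - 2.9 = -3.3
ŷ1 = (0.1)·(-4) + (-0.9)·(0) + (-0.3)·(-2) - 2.9 = -2.7
ŷ2 = (0.1)·(-2) + (-0.9)·(3) + (-0.3)·(3) - 2.9 = -6.7
ŷ3 = (0.1)·(3) + (-0.9)·(-3) + (-0.3)·(-1) - 2.9 = 0.4
errors² = [0.16, 3.24, 0.01, 0.16]
MSE = 3.5700/4 = 0.8925

0.8925


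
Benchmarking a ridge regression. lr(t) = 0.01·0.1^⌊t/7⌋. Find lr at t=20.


n_drops = ⌊20/7⌋ = 2
lr = 0.01·0.1^2 = 0.01·0.01 = 0.0001

0.0001


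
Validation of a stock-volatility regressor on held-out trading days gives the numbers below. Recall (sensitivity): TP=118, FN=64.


Recall = TP/(TP+FN)
= 118/(118+64)
= 118/182 = 64.84%

64.84%


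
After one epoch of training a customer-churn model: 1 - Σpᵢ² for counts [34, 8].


Probabilities: [34/42, 8/42] ≈ [0.8095, 0.1905]
Σpᵢ² = (1156 + 64)/42² = 1220/1764
Gini = 1 - Σpᵢ² = 1 - 1220/1764 = 0.3084

0.3084


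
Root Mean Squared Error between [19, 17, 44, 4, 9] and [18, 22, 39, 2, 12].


MSE = 64/5 = 12.8
RMSE = √(64/5) = 3.5777

3.5777


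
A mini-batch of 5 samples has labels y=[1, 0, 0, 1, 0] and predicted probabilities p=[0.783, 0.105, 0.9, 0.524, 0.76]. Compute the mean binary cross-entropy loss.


L[0] = -ln(0.783) = 0.2446
L[1] = -ln(1-0.105) = -ln(0.895) = 0.1109
L[2] = -ln(1-0.9) = -ln(0.1) = 2.3026
L[3] = -ln(0.524) = 0.6463
L[4] = -ln(1-0.76) = -ln(0.24) = 1.4271
mean = (0.2446 + 0.1109 + 2.3026 + 0.6463 + 1.4271)/5 = 0.9463

0.9463


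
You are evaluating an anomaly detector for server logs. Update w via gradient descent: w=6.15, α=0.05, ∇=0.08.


w_new = w - α·∇
= 6.15 - 0.05·0.08
= 6.15 - 0.004
= 6.146

6.146


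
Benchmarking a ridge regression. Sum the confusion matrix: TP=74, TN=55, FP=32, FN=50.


Total = TP + TN + FP + FN
= 74 + 55 + 32 + 50
= 211
(Predicted positive: 106, predicted negative: 105)

211


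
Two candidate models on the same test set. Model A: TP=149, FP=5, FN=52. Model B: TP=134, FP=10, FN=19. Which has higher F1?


Model A: P=149/154=0.9675, R=149/201=0.7413, F1=2PR/(P+R)=2TP/(2TP+FP+FN)=298/355=0.8394
Model B: P=134/144=0.9306, R=134/153=0.8758, F1=2PR/(P+R)=2TP/(2TP+FP+FN)=268/297=0.9024
0.8394 < 0.9024 → Model B

Model B


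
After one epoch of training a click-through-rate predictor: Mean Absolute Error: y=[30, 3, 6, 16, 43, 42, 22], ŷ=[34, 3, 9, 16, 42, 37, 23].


Absolute errors: |30-34|=4, |3-3|=0, |6-9|=3, |16-16|=0, |43-42|=1, |42-37|=5, |22-23|=1
Sum = 14
MAE = 14/7 = 2

2


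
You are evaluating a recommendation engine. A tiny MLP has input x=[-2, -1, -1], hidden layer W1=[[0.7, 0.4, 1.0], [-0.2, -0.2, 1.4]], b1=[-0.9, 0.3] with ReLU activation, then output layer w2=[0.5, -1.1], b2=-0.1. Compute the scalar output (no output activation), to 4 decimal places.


z1[0] = (0.7)·(-2) + (0.4)·(-1) + (1.0)·(-1) - 0.9 = -3.7
z1[1] = (-0.2)·(-2) + (-0.2)·(-1) + (1.4)·(-1) + 0.3 = -0.5
h = ReLU(z1) = [0.0, 0.0]
output = (0.5)·(0.0) + (-1.1)·(0.0) - 0.1 = -0.1

-0.1


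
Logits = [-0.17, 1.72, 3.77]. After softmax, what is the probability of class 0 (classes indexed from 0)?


Exponentials: e^-0.17=0.8437, e^1.72=5.5845, e^3.77=43.3801
Sum = 49.8083
Softmax = [0.0169, 0.1121, 0.8709]
p[0] = 0.8437/49.8083 = 0.0169

0.0169


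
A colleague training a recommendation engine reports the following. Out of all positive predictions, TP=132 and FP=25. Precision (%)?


Precision = TP/(TP+FP)
= 132/(132+25)
= 132/157 = 84.08%

84.08%


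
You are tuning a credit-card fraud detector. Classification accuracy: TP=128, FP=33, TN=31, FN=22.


Accuracy = (TP+TN)/(TP+TN+FP+FN)
= (128+31)/(214)
= 159/214 = 74.3%

74.3%


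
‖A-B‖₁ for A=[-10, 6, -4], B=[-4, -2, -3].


d = |-10+ 4| + |6+ 2| + |-4+ 3|
  = 6 + 8 + 1
  = 15

15


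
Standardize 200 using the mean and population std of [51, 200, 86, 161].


μ = 124.5, σ = 58.9852
z = (200 - 124.5)/58.9852 = 1.28

1.28


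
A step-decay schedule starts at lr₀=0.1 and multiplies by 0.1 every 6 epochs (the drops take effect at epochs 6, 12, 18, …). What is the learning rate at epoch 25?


n_drops = ⌊25/6⌋ = 4
lr = 0.1·0.1^4 = 0.1·0.0001 = 0.00001

0.00001


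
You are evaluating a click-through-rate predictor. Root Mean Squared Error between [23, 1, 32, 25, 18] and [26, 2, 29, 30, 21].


MSE = 53/5 = 10.6
RMSE = √(53/5) = 3.2558

3.2558


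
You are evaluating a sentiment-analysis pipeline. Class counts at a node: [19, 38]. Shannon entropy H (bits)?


Probabilities: [19/57, 38/57] ≈ [0.3333, 0.6667]
H = -((19/57)·log₂(19/57) + (38/57)·log₂(38/57))
  = 0.9183 bits

0.9183 bits


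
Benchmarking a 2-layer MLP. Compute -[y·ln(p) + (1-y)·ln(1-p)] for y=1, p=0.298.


BCE = -[y·ln(p) + (1-y)·ln(1-p)]
= -1·ln(0.298) - 0
= -ln(0.298) = 1.2107

1.2107


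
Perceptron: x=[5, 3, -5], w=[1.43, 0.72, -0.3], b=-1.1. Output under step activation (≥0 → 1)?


z = (5)·(1.43) + (3)·(0.72) + (-5)·(-0.3) - 1.1
  = 9.71
step(z) = 1 (z≥0)

1


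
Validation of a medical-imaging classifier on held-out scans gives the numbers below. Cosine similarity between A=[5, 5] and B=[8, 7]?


A·B = 5·8 + 5·7 = 75
‖A‖ = √50 = 7.0711, ‖B‖ = √113 = 10.6301
cos = 75/(√50·√113) = 75/√5650 = 0.9978

0.9978


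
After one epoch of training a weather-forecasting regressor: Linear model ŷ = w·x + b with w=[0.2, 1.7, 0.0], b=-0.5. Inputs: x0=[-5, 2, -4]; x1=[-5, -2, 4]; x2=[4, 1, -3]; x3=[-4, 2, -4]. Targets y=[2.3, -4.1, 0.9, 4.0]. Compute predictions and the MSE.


ŷ0 = (0.2)·(-5) + (1.7)·(2) + (0.0)·(-4) - 0.5 = 1.9
ŷ1 = (0.2)·(-5) + (1.7)·(-2) + (0.0)·(4) - 0.5 = -4.9
ŷ2 = (0.2)·(4) + (1.7)·(1) + (0.0)·(-3) - 0.5 = 2.0
ŷ3 = (0.2)·(-4) + (1.7)·(2) + (0.0)·(-4) - 0.5 = 2.1
errors² = [0.16, 0.64, 1.21, 3.61]
MSE = 5.6200/4 = 1.405

1.405


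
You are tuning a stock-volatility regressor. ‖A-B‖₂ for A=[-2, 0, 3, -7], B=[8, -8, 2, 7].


d = √((-2-8)² + (0+ 8)² + (3-2)² + (-7-7)²)
  = √(100 + 64 + 1 + 196)
  = √361 = 19.0

19.0


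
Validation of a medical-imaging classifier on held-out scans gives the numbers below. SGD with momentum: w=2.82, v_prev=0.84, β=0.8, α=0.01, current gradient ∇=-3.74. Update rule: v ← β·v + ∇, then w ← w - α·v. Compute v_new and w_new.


v_new = 0.8·0.84 - 3.74 = 0.672 - 3.74 = -3.068
w_new = 2.82 - 0.01·-3.068 = 2.82 + 0.03068 = 2.85068

v_new=-3.068, w_new=2.85068


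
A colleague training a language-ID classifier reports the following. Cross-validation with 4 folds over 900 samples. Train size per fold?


Fold size = 900/4 = 225
Training per fold = 900 - 225 = 675

675


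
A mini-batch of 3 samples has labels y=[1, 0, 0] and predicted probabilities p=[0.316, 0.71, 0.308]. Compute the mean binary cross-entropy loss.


L[0] = -ln(0.316) = 1.152
L[1] = -ln(1-0.71) = -ln(0.29) = 1.2379
L[2] = -ln(1-0.308) = -ln(0.692) = 0.3682
mean = (1.152 + 1.2379 + 0.3682)/3 = 0.9194

0.9194


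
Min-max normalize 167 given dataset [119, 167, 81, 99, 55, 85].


min=55, max=167
(167-55)/(167-55) = 112/112 = 1.0

1.0


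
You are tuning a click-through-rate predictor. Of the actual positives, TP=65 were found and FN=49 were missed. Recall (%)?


Recall = TP/(TP+FN)
= 65/(65+49)
= 65/114 = 57.02%

57.02%


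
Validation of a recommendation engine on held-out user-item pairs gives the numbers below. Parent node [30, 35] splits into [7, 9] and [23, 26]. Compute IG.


Parent = [30, 35], H_parent = 0.9957
H_left = 0.9887 (n=16), H_right = 0.9973 (n=49)
H_children = (16/65)·0.9887 + (49/65)·0.9973 = 0.9952
IG = 0.9957 - 0.9952 = 0.0005

0.0005


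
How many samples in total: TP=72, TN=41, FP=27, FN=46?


Total = TP + TN + FP + FN
= 72 + 41 + 27 + 46
= 186
(Predicted positive: 99, predicted negative: 87)

186


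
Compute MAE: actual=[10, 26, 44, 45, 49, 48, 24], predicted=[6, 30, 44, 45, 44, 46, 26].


Absolute errors: |10-6|=4, |26-30|=4, |44-44|=0, |45-45|=0, |49-44|=5, |48-46|=2, |24-26|=2
Sum = 17
MAE = 17/7 = 17/7

17/7


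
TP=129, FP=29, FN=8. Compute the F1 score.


Precision = 129/158 = 0.8165
Recall = 129/137 = 0.9416
F1 = 2·P·R/(P+R) = 2·TP/(2·TP+FP+FN) = 258/(258+29+8) = 258/295 = 0.8746

0.8746


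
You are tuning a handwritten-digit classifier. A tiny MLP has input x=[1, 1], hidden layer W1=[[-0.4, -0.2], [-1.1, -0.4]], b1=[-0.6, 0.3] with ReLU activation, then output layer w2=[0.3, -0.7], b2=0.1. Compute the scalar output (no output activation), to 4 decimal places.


z1[0] = (-0.4)·(1) + (-0.2)·(1) - 0.6 = -1.2
z1[1] = (-1.1)·(1) + (-0.4)·(1) + 0.3 = -1.2
h = ReLU(z1) = [0.0, 0.0]
output = (0.3)·(0.0) + (-0.7)·(0.0) + 0.1 = 0.1

0.1


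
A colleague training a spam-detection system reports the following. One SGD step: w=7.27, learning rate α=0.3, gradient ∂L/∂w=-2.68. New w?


w_new = w - α·∇
= 7.27 - 0.3·-2.68
= 7.27 + 0.804
= 8.074

8.074


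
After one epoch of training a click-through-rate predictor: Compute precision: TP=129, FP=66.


Precision = TP/(TP+FP)
= 129/(129+66)
= 129/195 = 66.15%

66.15%


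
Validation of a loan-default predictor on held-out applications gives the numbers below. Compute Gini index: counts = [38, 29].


Probabilities: [38/67, 29/67] ≈ [0.5672, 0.4328]
Σpᵢ² = (1444 + 841)/67² = 2285/4489
Gini = 1 - Σpᵢ² = 1 - 2285/4489 = 0.491

0.491


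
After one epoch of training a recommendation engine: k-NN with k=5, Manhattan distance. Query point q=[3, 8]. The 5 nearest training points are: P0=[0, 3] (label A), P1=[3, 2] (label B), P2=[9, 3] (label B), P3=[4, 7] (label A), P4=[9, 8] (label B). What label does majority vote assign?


d(q,P0) = 8  (label A)
d(q,P1) = 6  (label B)
d(q,P2) = 11  (label B)
d(q,P3) = 2  (label A)
d(q,P4) = 6  (label B)
Votes: A=2, B=3
Majority → B

B


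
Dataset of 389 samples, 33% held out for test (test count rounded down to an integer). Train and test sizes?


Test = ⌊389·33/100⌋ = 128
Train = 389 - 128 = 261

Train: 261, Test: 128


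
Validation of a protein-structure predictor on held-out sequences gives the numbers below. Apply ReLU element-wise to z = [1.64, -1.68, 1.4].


ReLU(1.64) = max(0, 1.64) = 1.64
ReLU(-1.68) = max(0, -1.68) = 0.0
ReLU(1.4) = max(0, 1.4) = 1.4
result = [1.64, 0.0, 1.4]

[1.64, 0.0, 1.4]


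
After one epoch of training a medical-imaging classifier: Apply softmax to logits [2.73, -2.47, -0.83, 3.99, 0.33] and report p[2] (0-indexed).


Exponentials: e^2.73=15.3329, e^-2.47=0.0846, e^-0.83=0.436, e^3.99=54.0549, e^0.33=1.391
Sum = 71.2994
Softmax = [0.215, 0.0012, 0.0061, 0.7581, 0.0195]
p[2] = 0.436/71.2994 = 0.0061

0.0061


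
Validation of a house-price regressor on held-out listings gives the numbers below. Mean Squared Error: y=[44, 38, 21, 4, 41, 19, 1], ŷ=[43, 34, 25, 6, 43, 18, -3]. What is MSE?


Squared errors: (44-43)²=1, (38-34)²=16, (21-25)²=16, (4-6)²=4, (41-43)²=4, (19-18)²=1, (1+ 3)²=16
Sum = 58
MSE = 58/7 = 58/7

58/7


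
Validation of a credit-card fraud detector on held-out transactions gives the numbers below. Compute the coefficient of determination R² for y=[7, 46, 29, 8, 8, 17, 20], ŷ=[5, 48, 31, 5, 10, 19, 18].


ȳ = 19.2857
SS_res = Σ(y-ŷ)² = 33
SS_tot = Σ(y-ȳ)² = 1219.43
R² = 1 - SS_res/SS_tot = 1 - 0.0271 = 0.9729

0.9729


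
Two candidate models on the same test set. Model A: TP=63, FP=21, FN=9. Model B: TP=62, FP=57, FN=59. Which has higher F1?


Model A: P=63/84=0.75, R=63/72=0.875, F1=2PR/(P+R)=2TP/(2TP+FP+FN)=126/156=0.8077
Model B: P=62/119=0.521, R=62/121=0.5124, F1=2PR/(P+R)=2TP/(2TP+FP+FN)=124/240=0.5167
0.8077 > 0.5167 → Model A

Model A


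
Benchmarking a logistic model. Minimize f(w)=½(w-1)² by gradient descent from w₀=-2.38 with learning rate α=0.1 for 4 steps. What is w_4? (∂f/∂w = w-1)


step 1: grad = -2.38-1 = -3.38; w = -2.38 - 0.1·(-3.38) = -2.042
step 2: grad = -2.042-1 = -3.042; w = -2.042 - 0.1·(-3.042) = -1.7378
step 3: grad = -1.7378-1 = -2.7378; w = -1.7378 - 0.1·(-2.7378) = -1.46402
step 4: grad = -1.46402-1 = -2.46402; w = -1.46402 - 0.1·(-2.46402) = -1.217618

-1.217618


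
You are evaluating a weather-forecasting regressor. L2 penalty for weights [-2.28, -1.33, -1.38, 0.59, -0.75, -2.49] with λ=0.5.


‖w‖₂² = (-2.28)² + (-1.33)² + (-1.38)² + (0.59)² + (-0.75)² + (-2.49)²
     = 5.1984 + 1.7689 + 1.9044 + 0.3481 + 0.5625 + 6.2001
     = 15.9824
λ·‖w‖₂² = 0.5·15.9824 = 7.9912

7.9912


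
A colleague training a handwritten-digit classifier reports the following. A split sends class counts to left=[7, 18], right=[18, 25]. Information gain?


Parent = [25, 43], H_parent = 0.9488
H_left = 0.8555 (n=25), H_right = 0.9808 (n=43)
H_children = (25/68)·0.8555 + (43/68)·0.9808 = 0.9347
IG = 0.9488 - 0.9347 = 0.0141

0.0141


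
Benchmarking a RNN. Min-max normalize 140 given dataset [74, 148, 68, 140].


min=68, max=148
(140-68)/(148-68) = 72/80 = 0.9

0.9


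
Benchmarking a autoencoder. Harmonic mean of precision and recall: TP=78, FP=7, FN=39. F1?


Precision = 78/85 = 0.9176
Recall = 78/117 = 0.6667
F1 = 2·P·R/(P+R) = 2·TP/(2·TP+FP+FN) = 156/(156+7+39) = 156/202 = 0.7723

0.7723


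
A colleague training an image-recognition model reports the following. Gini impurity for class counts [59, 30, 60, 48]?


Probabilities: [59/197, 30/197, 60/197, 48/197] ≈ [0.2995, 0.1523, 0.3046, 0.2437]
Σpᵢ² = (3481 + 900 + 3600 + 2304)/197² = 10285/38809
Gini = 1 - Σpᵢ² = 1 - 10285/38809 = 0.735

0.735


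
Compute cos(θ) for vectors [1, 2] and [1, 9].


A·B = 1·1 + 2·9 = 19
‖A‖ = √5 = 2.2361, ‖B‖ = √82 = 9.0554
cos = 19/(√5·√82) = 19/√410 = 0.9383

0.9383


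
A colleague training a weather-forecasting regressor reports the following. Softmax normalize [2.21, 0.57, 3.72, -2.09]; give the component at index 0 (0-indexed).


Exponentials: e^2.21=9.1157, e^0.57=1.7683, e^3.72=41.2644, e^-2.09=0.1237
Sum = 52.2721
Softmax = [0.1744, 0.0338, 0.7894, 0.0024]
p[0] = 9.1157/52.2721 = 0.1744

0.1744


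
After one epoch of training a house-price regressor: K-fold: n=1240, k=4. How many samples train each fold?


Fold size = 1240/4 = 310
Training per fold = 1240 - 310 = 930

930


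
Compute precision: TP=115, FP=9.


Precision = TP/(TP+FP)
= 115/(115+9)
= 115/124 = 92.74%

92.74%


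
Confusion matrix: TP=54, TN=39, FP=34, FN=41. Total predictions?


Total = TP + TN + FP + FN
= 54 + 39 + 34 + 41
= 168
(Predicted positive: 88, predicted negative: 80)

168


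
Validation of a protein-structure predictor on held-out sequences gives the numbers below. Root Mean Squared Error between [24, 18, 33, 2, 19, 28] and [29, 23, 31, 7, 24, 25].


MSE = 113/6 = 18.8333
RMSE = √(113/6) = 4.3397

4.3397


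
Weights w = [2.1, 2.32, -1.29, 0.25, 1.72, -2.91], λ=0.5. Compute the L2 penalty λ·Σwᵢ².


‖w‖₂² = (2.1)² + (2.32)² + (-1.29)² + (0.25)² + (1.72)² + (-2.91)²
     = 4.41 + 5.3824 + 1.6641 + 0.0625 + 2.9584 + 8.4681
     = 22.9455
λ·‖w‖₂² = 0.5·22.9455 = 11.47275

11.47275


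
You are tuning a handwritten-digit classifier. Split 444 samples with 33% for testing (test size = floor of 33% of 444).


Test = ⌊444·33/100⌋ = 146
Train = 444 - 146 = 298

Train: 298, Test: 146


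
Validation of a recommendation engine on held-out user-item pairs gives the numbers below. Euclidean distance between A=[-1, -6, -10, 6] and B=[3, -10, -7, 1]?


d = √((-1-3)² + (-6+ 10)² + (-10+ 7)² + (6-1)²)
  = √(16 + 16 + 9 + 25)
  = √66 = 8.124

8.124


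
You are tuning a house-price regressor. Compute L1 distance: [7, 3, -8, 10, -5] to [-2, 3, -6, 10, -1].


d = |7+ 2| + |3-3| + |-8+ 6| + |10-10| + |-5+ 1|
  = 9 + 0 + 2 + 0 + 4
  = 15

15


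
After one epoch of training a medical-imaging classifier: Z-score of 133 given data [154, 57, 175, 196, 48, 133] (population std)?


μ = 127.1667, σ = 56.2299
z = (133 - 127.1667)/56.2299 = 0.1037

0.1037


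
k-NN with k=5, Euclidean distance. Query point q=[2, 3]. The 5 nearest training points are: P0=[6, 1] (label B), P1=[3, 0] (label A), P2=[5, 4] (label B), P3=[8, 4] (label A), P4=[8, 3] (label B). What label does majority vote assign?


d(q,P0) = 4.4721  (label B)
d(q,P1) = 3.1623  (label A)
d(q,P2) = 3.1623  (label B)
d(q,P3) = 6.0828  (label A)
d(q,P4) = 6.0  (label B)
Votes: A=2, B=3
Majority → B

B


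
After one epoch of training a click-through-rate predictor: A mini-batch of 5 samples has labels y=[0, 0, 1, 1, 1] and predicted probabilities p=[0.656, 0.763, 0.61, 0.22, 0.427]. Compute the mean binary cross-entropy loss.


L[0] = -ln(1-0.656) = -ln(0.344) = 1.0671
L[1] = -ln(1-0.763) = -ln(0.237) = 1.4397
L[2] = -ln(0.61) = 0.4943
L[3] = -ln(0.22) = 1.5141
L[4] = -ln(0.427) = 0.851
mean = (1.0671 + 1.4397 + 0.4943 + 1.5141 + 0.851)/5 = 1.0732

1.0732


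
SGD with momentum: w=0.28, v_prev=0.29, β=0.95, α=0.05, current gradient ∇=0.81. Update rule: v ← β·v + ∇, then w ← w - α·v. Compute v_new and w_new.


v_new = 0.95·0.29 + 0.81 = 0.2755 + 0.81 = 1.0855
w_new = 0.28 - 0.05·1.0855 = 0.28 - 0.054275 = 0.225725

v_new=1.0855, w_new=0.225725


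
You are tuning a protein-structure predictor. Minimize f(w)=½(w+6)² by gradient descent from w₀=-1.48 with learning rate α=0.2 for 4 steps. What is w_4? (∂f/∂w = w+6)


step 1: grad = -1.48+6 = 4.52; w = -1.48 - 0.2·(4.52) = -2.384
step 2: grad = -2.384+6 = 3.616; w = -2.384 - 0.2·(3.616) = -3.1072
step 3: grad = -3.1072+6 = 2.8928; w = -3.1072 - 0.2·(2.8928) = -3.68576
step 4: grad = -3.68576+6 = 2.31424; w = -3.68576 - 0.2·(2.31424) = -4.148608

-4.148608


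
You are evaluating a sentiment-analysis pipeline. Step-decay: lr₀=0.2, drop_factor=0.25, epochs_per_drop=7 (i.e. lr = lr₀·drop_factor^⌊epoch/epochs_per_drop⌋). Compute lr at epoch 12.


n_drops = ⌊12/7⌋ = 1
lr = 0.2·0.25^1 = 0.2·0.25 = 0.05

0.05


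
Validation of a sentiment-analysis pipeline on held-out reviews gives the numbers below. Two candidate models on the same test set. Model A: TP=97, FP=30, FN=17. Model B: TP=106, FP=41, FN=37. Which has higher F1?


Model A: P=97/127=0.7638, R=97/114=0.8509, F1=2PR/(P+R)=2TP/(2TP+FP+FN)=194/241=0.805
Model B: P=106/147=0.7211, R=106/143=0.7413, F1=2PR/(P+R)=2TP/(2TP+FP+FN)=212/290=0.731
0.805 > 0.731 → Model A

Model A


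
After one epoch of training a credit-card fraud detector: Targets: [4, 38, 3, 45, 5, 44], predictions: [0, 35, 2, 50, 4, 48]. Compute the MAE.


Absolute errors: |4-0|=4, |38-35|=3, |3-2|=1, |45-50|=5, |5-4|=1, |44-48|=4
Sum = 18
MAE = 18/6 = 3

3


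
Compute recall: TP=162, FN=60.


Recall = TP/(TP+FN)
= 162/(162+60)
= 162/222 = 72.97%

72.97%


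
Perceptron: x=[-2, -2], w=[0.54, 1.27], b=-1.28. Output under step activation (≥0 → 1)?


z = (-2)·(0.54) + (-2)·(1.27) - 1.28
  = -4.9
step(z) = 0 (z<0)

0


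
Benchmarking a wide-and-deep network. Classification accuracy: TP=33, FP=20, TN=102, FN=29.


Accuracy = (TP+TN)/(TP+TN+FP+FN)
= (33+102)/(184)
= 135/184 = 73.37%

73.37%


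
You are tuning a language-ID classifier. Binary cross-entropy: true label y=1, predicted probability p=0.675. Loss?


BCE = -[y·ln(p) + (1-y)·ln(1-p)]
= -1·ln(0.675) - 0
= -ln(0.675) = 0.393

0.393


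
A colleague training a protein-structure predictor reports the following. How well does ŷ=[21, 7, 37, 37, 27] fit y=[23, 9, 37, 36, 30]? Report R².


ȳ = 27
SS_res = Σ(y-ŷ)² = 18
SS_tot = Σ(y-ȳ)² = 530
R² = 1 - SS_res/SS_tot = 1 - 0.034 = 0.966

0.966


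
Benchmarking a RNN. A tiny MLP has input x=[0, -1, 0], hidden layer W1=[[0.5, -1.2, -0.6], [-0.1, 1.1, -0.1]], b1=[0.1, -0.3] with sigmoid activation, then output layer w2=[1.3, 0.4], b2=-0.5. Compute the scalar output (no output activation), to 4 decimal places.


z1[0] = (0.5)·(0) + (-1.2)·(-1) + (-0.6)·(0) + 0.1 = 1.3
z1[1] = (-0.1)·(0) + (1.1)·(-1) + (-0.1)·(0) - 0.3 = -1.4
h = sigmoid(z1) = [0.7858, 0.1978]
output = (1.3)·(0.7858) + (0.4)·(0.1978) - 0.5 = 0.6007

0.6007


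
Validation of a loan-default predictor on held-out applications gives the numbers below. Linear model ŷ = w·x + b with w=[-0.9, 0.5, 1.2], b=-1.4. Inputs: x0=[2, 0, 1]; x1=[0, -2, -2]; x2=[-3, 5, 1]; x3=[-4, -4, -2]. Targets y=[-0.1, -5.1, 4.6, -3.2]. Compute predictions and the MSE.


ŷ0 = (-0.9)·(2) + (0.5)·(0) + (1.2)·(1) - 1.4 = -2.0
ŷ1 = (-0.9)·(0) + (0.5)·(-2) + (1.2)·(-2) - 1.4 = -4.8
ŷ2 = (-0.9)·(-3) + (0.5)·(5) + (1.2)·(1) - 1.4 = 5.0
ŷ3 = (-0.9)·(-4) + (0.5)·(-4) + (1.2)·(-2) - 1.4 = -2.2
errors² = [3.61, 0.09, 0.16, 1.0]
MSE = 4.8600/4 = 1.215

1.215


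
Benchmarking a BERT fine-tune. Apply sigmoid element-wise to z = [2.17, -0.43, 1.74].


σ(2.17) = 1/(1+e^-2.17) = 0.8975
σ(-0.43) = 1/(1+e^0.43) = 0.3941
σ(1.74) = 1/(1+e^-1.74) = 0.8507
result = [0.8975, 0.3941, 0.8507]

[0.8975, 0.3941, 0.8507]


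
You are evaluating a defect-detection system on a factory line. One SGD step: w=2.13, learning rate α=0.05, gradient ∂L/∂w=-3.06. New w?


w_new = w - α·∇
= 2.13 - 0.05·-3.06
= 2.13 + 0.153
= 2.283

2.283


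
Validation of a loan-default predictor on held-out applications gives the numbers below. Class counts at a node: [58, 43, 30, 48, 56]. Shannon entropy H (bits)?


Probabilities: [58/235, 43/235, 30/235, 48/235, 56/235] ≈ [0.2468, 0.183, 0.1277, 0.2043, 0.2383]
H = -((58/235)·log₂(58/235) + (43/235)·log₂(43/235) + (30/235)·log₂(30/235) + (48/235)·log₂(48/235) + (56/235)·log₂(56/235))
  = 2.2868 bits

2.2868 bits


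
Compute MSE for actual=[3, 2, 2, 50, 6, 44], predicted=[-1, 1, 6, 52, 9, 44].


Squared errors: (3+ 1)²=16, (2-1)²=1, (2-6)²=16, (50-52)²=4, (6-9)²=9, (44-44)²=0
Sum = 46
MSE = 46/6 = 23/3

23/3


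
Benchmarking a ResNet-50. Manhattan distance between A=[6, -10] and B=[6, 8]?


d = |6-6| + |-10-8|
  = 0 + 18
  = 18

18


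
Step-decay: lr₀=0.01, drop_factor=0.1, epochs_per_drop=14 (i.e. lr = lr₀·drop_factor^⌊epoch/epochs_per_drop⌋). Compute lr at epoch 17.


n_drops = ⌊17/14⌋ = 1
lr = 0.01·0.1^1 = 0.01·0.1 = 0.001

0.001


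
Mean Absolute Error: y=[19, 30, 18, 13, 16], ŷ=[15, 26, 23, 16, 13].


Absolute errors: |19-15|=4, |30-26|=4, |18-23|=5, |13-16|=3, |16-13|=3
Sum = 19
MAE = 19/5 = 19/5

19/5


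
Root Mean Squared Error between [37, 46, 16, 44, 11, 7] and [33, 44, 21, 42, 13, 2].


MSE = 78/6 = 13
RMSE = √(78/6) = 3.6056

3.6056


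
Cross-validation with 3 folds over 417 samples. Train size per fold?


Fold size = 417/3 = 139
Training per fold = 417 - 139 = 278

278


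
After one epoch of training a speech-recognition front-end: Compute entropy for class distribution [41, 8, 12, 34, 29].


Probabilities: [41/124, 8/124, 12/124, 34/124, 29/124] ≈ [0.3306, 0.0645, 0.0968, 0.2742, 0.2339]
H = -((41/124)·log₂(41/124) + (8/124)·log₂(8/124) + (12/124)·log₂(12/124) + (34/124)·log₂(34/124) + (29/124)·log₂(29/124))
  = 2.1112 bits

2.1112 bits
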